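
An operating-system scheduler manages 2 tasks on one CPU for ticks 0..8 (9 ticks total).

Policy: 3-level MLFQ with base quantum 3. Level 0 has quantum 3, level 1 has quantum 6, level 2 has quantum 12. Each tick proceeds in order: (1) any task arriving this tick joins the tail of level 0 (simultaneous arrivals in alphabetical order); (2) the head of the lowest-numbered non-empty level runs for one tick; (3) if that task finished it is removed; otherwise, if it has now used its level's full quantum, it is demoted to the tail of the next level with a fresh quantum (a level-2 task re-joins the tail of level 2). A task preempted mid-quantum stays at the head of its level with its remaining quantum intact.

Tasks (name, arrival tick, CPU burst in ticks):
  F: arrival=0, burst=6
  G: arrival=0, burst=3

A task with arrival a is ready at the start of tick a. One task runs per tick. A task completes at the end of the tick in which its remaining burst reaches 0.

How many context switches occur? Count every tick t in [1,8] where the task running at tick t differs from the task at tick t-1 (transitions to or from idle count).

context switches = 2

t=0: L0/L1/L2 = FG/-/- → run F
t=1: L0/L1/L2 = FG/-/- → run F
t=2: L0/L1/L2 = FG/-/- → run F
t=3: L0/L1/L2 = G/F/- → run G
t=4: L0/L1/L2 = G/F/- → run G
t=5: L0/L1/L2 = G/F/- → run G
t=6: L0/L1/L2 = -/F/- → run F
t=7: L0/L1/L2 = -/F/- → run F
t=8: L0/L1/L2 = -/F/- → run F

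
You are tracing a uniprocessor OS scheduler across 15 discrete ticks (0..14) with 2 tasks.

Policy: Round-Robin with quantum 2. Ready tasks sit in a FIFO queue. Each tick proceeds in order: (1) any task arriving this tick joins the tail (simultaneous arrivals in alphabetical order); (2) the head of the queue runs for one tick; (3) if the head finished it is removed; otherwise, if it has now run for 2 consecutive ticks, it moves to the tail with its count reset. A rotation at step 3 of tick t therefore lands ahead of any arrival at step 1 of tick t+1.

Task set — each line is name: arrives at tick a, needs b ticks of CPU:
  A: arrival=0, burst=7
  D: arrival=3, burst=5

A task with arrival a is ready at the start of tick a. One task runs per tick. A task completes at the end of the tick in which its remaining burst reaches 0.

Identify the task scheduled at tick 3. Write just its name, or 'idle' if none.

running at tick 3 = A

t=0: queue=[A] q_used=0 → run A
t=1: queue=[A] q_used=1 → run A
t=2: queue=[A] q_used=0 → run A
t=3: queue=[A,D] q_used=1 → run A
t=4: queue=[D,A] q_used=0 → run D
t=5: queue=[D,A] q_used=1 → run D
t=6: queue=[A,D] q_used=0 → run A
t=7: queue=[A,D] q_used=1 → run A
t=8: queue=[D,A] q_used=0 → run D
t=9: queue=[D,A] q_used=1 → run D
t=10: queue=[A,D] q_used=0 → run A
t=11: queue=[D] q_used=0 → run D
t=12: (idle)
t=13: (idle)
t=14: (idle)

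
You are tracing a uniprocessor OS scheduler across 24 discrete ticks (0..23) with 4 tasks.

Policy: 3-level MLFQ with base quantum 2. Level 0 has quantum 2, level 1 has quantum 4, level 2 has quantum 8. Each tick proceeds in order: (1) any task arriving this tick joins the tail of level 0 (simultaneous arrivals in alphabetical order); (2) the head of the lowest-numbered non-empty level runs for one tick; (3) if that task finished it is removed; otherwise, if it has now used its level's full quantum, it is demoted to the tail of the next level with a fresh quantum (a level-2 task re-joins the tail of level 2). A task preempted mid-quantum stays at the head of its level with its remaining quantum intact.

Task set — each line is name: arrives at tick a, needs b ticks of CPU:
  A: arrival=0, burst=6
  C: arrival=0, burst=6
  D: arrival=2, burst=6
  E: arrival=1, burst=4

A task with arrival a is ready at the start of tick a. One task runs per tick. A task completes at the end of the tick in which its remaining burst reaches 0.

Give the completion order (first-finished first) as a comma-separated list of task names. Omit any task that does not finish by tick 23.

completion order = A, C, E, D

t=0: L0/L1/L2 = AC/-/- → run A
t=1: L0/L1/L2 = ACE/-/- → run A
t=2: L0/L1/L2 = CED/A/- → run C
t=3: L0/L1/L2 = CED/A/- → run C
t=4: L0/L1/L2 = ED/AC/- → run E
t=5: L0/L1/L2 = ED/AC/- → run E
t=6: L0/L1/L2 = D/ACE/- → run D
t=7: L0/L1/L2 = D/ACE/- → run D
t=8: L0/L1/L2 = -/ACED/- → run A
t=9: L0/L1/L2 = -/ACED/- → run A
t=10: L0/L1/L2 = -/ACED/- → run A
t=11: L0/L1/L2 = -/ACED/- → run A
t=12: L0/L1/L2 = -/CED/- → run C
t=13: L0/L1/L2 = -/CED/- → run C
t=14: L0/L1/L2 = -/CED/- → run C
t=15: L0/L1/L2 = -/CED/- → run C
t=16: L0/L1/L2 = -/ED/- → run E
t=17: L0/L1/L2 = -/ED/- → run E
t=18: L0/L1/L2 = -/D/- → run D
t=19: L0/L1/L2 = -/D/- → run D
t=20: L0/L1/L2 = -/D/- → run D
t=21: L0/L1/L2 = -/D/- → run D
t=22: (idle)
t=23: (idle)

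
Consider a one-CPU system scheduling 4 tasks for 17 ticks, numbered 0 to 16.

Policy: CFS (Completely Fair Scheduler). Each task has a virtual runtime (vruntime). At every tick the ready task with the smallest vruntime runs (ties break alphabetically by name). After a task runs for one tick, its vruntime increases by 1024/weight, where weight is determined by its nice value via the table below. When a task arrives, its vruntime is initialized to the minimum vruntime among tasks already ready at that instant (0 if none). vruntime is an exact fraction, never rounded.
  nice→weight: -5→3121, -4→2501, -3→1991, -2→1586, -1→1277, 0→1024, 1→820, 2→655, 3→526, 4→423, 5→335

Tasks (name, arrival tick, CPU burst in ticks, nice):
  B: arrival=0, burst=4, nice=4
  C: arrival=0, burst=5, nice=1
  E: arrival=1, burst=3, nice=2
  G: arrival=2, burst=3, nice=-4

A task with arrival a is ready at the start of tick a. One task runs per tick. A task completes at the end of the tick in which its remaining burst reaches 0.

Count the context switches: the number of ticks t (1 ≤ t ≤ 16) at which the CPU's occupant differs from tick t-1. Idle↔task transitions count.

context switches = 13

t=0: vr[B=0 C=0] → run B
t=1: vr[B=1024/423 C=0 E=0] → run C
t=2: vr[B=1024/423 C=256/205 E=0 G=0] → run E
t=3: vr[B=1024/423 C=256/205 E=1024/655 G=0] → run G
t=4: vr[B=1024/423 C=256/205 E=1024/655 G=1024/2501] → run G
t=5: vr[B=1024/423 C=256/205 E=1024/655 G=2048/2501] → run G
t=6: vr[B=1024/423 C=256/205 E=1024/655] → run C
t=7: vr[B=1024/423 C=512/205 E=1024/655] → run E
t=8: vr[B=1024/423 C=512/205 E=2048/655] → run B
t=9: vr[B=2048/423 C=512/205 E=2048/655] → run C
t=10: vr[B=2048/423 C=768/205 E=2048/655] → run E
t=11: vr[B=2048/423 C=768/205] → run C
t=12: vr[B=2048/423 C=1024/205] → run B
t=13: vr[B=1024/141 C=1024/205] → run C
t=14: vr[B=1024/141] → run B
t=15: (idle)
t=16: (idle)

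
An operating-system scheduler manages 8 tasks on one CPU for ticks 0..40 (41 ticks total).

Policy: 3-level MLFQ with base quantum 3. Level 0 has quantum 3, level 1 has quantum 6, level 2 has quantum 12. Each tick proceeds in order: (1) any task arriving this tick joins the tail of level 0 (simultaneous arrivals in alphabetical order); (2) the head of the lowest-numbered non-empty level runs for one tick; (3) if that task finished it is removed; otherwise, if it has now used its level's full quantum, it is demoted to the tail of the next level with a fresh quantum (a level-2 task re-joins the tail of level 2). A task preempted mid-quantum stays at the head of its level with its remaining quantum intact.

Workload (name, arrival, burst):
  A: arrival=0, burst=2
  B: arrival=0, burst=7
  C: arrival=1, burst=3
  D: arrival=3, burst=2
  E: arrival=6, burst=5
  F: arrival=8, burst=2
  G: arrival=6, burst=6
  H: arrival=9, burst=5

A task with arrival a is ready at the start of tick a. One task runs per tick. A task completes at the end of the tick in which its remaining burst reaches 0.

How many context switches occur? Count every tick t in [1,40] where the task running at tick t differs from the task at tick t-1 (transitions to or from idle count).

t=0: L0/L1/L2 = AB/-/- → run A
t=1: L0/L1/L2 = ABC/-/- → run A
t=2: L0/L1/L2 = BC/-/- → run B
t=3: L0/L1/L2 = BCD/-/- → run B
t=4: L0/L1/L2 = BCD/-/- → run B
t=5: L0/L1/L2 = CD/B/- → run C
t=6: L0/L1/L2 = CDEG/B/- → run C
t=7: L0/L1/L2 = CDEG/B/- → run C
t=8: L0/L1/L2 = DEGF/B/- → run D
t=9: L0/L1/L2 = DEGFH/B/- → run D
t=10: L0/L1/L2 = EGFH/B/- → run E
t=11: L0/L1/L2 = EGFH/B/- → run E
t=12: L0/L1/L2 = EGFH/B/- → run E
t=13: L0/L1/L2 = GFH/BE/- → run G
t=14: L0/L1/L2 = GFH/BE/- → run G
t=15: L0/L1/L2 = GFH/BE/- → run G
t=16: L0/L1/L2 = FH/BEG/- → run F
t=17: L0/L1/L2 = FH/BEG/- → run F
t=18: L0/L1/L2 = H/BEG/- → run H
t=19: L0/L1/L2 = H/BEG/- → run H
t=20: L0/L1/L2 = H/BEG/- → run H
t=21: L0/L1/L2 = -/BEGH/- → run B
t=22: L0/L1/L2 = -/BEGH/- → run B
t=23: L0/L1/L2 = -/BEGH/- → run B
t=24: L0/L1/L2 = -/BEGH/- → run B
t=25: L0/L1/L2 = -/EGH/- → run E
t=26: L0/L1/L2 = -/EGH/- → run E
t=27: L0/L1/L2 = -/GH/- → run G
t=28: L0/L1/L2 = -/GH/- → run G
t=29: L0/L1/L2 = -/GH/- → run G
t=30: L0/L1/L2 = -/H/- → run H
t=31: L0/L1/L2 = -/H/- → run H
t=32: (idle)
t=33: (idle)
t=34: (idle)
t=35: (idle)
t=36: (idle)
t=37: (idle)
t=38: (idle)
t=39: (idle)
t=40: (idle)

context switches = 12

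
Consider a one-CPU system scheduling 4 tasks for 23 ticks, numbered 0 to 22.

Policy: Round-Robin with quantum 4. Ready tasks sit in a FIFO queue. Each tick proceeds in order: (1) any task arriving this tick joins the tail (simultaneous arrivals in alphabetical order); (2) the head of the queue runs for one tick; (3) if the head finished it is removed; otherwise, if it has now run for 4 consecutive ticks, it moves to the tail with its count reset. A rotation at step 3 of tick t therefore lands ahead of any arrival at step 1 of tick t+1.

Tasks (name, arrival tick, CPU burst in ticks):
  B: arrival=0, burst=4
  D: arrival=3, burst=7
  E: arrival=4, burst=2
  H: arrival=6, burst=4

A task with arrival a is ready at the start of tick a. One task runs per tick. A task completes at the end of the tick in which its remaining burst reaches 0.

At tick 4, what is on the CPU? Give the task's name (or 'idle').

running at tick 4 = D

t=0: queue=[B] q_used=0 → run B
t=1: queue=[B] q_used=1 → run B
t=2: queue=[B] q_used=2 → run B
t=3: queue=[B,D] q_used=3 → run B
t=4: queue=[D,E] q_used=0 → run D
t=5: queue=[D,E] q_used=1 → run D
t=6: queue=[D,E,H] q_used=2 → run D
t=7: queue=[D,E,H] q_used=3 → run D
t=8: queue=[E,H,D] q_used=0 → run E
t=9: queue=[E,H,D] q_used=1 → run E
t=10: queue=[H,D] q_used=0 → run H
t=11: queue=[H,D] q_used=1 → run H
t=12: queue=[H,D] q_used=2 → run H
t=13: queue=[H,D] q_used=3 → run H
t=14: queue=[D] q_used=0 → run D
t=15: queue=[D] q_used=1 → run D
t=16: queue=[D] q_used=2 → run D
t=17: (idle)
t=18: (idle)
t=19: (idle)
t=20: (idle)
t=21: (idle)
t=22: (idle)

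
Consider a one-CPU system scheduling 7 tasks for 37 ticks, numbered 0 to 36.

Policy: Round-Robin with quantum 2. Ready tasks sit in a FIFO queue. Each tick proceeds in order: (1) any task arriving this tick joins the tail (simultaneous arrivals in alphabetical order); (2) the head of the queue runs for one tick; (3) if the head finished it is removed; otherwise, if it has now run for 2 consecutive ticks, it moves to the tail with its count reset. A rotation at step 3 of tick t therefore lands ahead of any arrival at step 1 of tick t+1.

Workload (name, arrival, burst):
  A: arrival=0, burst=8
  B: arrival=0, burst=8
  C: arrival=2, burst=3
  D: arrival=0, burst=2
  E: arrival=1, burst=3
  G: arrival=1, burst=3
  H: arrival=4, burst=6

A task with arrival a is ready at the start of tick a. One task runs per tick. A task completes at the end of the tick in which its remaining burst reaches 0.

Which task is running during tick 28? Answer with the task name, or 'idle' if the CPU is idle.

t=0: queue=[A,B,D] q_used=0 → run A
t=1: queue=[A,B,D,E,G] q_used=1 → run A
t=2: queue=[B,D,E,G,A,C] q_used=0 → run B
t=3: queue=[B,D,E,G,A,C] q_used=1 → run B
t=4: queue=[D,E,G,A,C,B,H] q_used=0 → run D
t=5: queue=[D,E,G,A,C,B,H] q_used=1 → run D
t=6: queue=[E,G,A,C,B,H] q_used=0 → run E
t=7: queue=[E,G,A,C,B,H] q_used=1 → run E
t=8: queue=[G,A,C,B,H,E] q_used=0 → run G
t=9: queue=[G,A,C,B,H,E] q_used=1 → run G
t=10: queue=[A,C,B,H,E,G] q_used=0 → run A
t=11: queue=[A,C,B,H,E,G] q_used=1 → run A
t=12: queue=[C,B,H,E,G,A] q_used=0 → run C
t=13: queue=[C,B,H,E,G,A] q_used=1 → run C
t=14: queue=[B,H,E,G,A,C] q_used=0 → run B
t=15: queue=[B,H,E,G,A,C] q_used=1 → run B
t=16: queue=[H,E,G,A,C,B] q_used=0 → run H
t=17: queue=[H,E,G,A,C,B] q_used=1 → run H
t=18: queue=[E,G,A,C,B,H] q_used=0 → run E
t=19: queue=[G,A,C,B,H] q_used=0 → run G
t=20: queue=[A,C,B,H] q_used=0 → run A
t=21: queue=[A,C,B,H] q_used=1 → run A
t=22: queue=[C,B,H,A] q_used=0 → run C
t=23: queue=[B,H,A] q_used=0 → run B
t=24: queue=[B,H,A] q_used=1 → run B
t=25: queue=[H,A,B] q_used=0 → run H
t=26: queue=[H,A,B] q_used=1 → run H
t=27: queue=[A,B,H] q_used=0 → run A
t=28: queue=[A,B,H] q_used=1 → run A
t=29: queue=[B,H] q_used=0 → run B
t=30: queue=[B,H] q_used=1 → run B
t=31: queue=[H] q_used=0 → run H
t=32: queue=[H] q_used=1 → run H
t=33: (idle)
t=34: (idle)
t=35: (idle)
t=36: (idle)

running at tick 28 = A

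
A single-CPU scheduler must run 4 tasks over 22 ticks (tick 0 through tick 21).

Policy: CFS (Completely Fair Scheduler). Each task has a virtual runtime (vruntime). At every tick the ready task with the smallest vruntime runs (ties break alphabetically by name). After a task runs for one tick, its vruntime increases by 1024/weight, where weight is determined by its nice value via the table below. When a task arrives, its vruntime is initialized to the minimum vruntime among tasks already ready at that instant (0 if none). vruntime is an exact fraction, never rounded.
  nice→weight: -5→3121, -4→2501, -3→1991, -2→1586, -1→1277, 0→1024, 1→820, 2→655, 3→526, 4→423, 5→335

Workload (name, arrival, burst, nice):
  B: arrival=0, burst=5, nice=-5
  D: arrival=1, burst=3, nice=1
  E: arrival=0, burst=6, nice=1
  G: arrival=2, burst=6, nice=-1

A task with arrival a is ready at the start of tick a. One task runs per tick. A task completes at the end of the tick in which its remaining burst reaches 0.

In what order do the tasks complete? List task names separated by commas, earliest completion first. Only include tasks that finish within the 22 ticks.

completion order = B, D, G, E

t=0: vr[B=0 E=0] → run B
t=1: vr[B=1024/3121 D=0 E=0] → run D
t=2: vr[B=1024/3121 D=256/205 E=0 G=0] → run E
t=3: vr[B=1024/3121 D=256/205 E=256/205 G=0] → run G
t=4: vr[B=1024/3121 D=256/205 E=256/205 G=1024/1277] → run B
t=5: vr[B=2048/3121 D=256/205 E=256/205 G=1024/1277] → run B
t=6: vr[B=3072/3121 D=256/205 E=256/205 G=1024/1277] → run G
t=7: vr[B=3072/3121 D=256/205 E=256/205 G=2048/1277] → run B
t=8: vr[B=4096/3121 D=256/205 E=256/205 G=2048/1277] → run D
t=9: vr[B=4096/3121 D=512/205 E=256/205 G=2048/1277] → run E
t=10: vr[B=4096/3121 D=512/205 E=512/205 G=2048/1277] → run B
t=11: vr[D=512/205 E=512/205 G=2048/1277] → run G
t=12: vr[D=512/205 E=512/205 G=3072/1277] → run G
t=13: vr[D=512/205 E=512/205 G=4096/1277] → run D
t=14: vr[E=512/205 G=4096/1277] → run E
t=15: vr[E=768/205 G=4096/1277] → run G
t=16: vr[E=768/205 G=5120/1277] → run E
t=17: vr[E=1024/205 G=5120/1277] → run G
t=18: vr[E=1024/205] → run E
t=19: vr[E=256/41] → run E
t=20: (idle)
t=21: (idle)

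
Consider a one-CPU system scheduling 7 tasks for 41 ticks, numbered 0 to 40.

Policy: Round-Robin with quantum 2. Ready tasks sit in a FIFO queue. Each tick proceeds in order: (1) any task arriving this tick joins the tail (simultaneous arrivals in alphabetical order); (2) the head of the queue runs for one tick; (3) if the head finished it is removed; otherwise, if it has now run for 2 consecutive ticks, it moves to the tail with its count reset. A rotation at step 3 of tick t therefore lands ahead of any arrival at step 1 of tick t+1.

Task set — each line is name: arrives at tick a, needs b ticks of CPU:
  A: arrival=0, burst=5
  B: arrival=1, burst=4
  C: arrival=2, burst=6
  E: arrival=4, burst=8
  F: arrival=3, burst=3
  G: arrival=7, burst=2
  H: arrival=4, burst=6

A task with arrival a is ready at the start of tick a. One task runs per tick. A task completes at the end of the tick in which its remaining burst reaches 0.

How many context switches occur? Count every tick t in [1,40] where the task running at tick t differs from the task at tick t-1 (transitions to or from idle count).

t=0: queue=[A] q_used=0 → run A
t=1: queue=[A,B] q_used=1 → run A
t=2: queue=[B,A,C] q_used=0 → run B
t=3: queue=[B,A,C,F] q_used=1 → run B
t=4: queue=[A,C,F,B,E,H] q_used=0 → run A
t=5: queue=[A,C,F,B,E,H] q_used=1 → run A
t=6: queue=[C,F,B,E,H,A] q_used=0 → run C
t=7: queue=[C,F,B,E,H,A,G] q_used=1 → run C
t=8: queue=[F,B,E,H,A,G,C] q_used=0 → run F
t=9: queue=[F,B,E,H,A,G,C] q_used=1 → run F
t=10: queue=[B,E,H,A,G,C,F] q_used=0 → run B
t=11: queue=[B,E,H,A,G,C,F] q_used=1 → run B
t=12: queue=[E,H,A,G,C,F] q_used=0 → run E
t=13: queue=[E,H,A,G,C,F] q_used=1 → run E
t=14: queue=[H,A,G,C,F,E] q_used=0 → run H
t=15: queue=[H,A,G,C,F,E] q_used=1 → run H
t=16: queue=[A,G,C,F,E,H] q_used=0 → run A
t=17: queue=[G,C,F,E,H] q_used=0 → run G
t=18: queue=[G,C,F,E,H] q_used=1 → run G
t=19: queue=[C,F,E,H] q_used=0 → run C
t=20: queue=[C,F,E,H] q_used=1 → run C
t=21: queue=[F,E,H,C] q_used=0 → run F
t=22: queue=[E,H,C] q_used=0 → run E
t=23: queue=[E,H,C] q_used=1 → run E
t=24: queue=[H,C,E] q_used=0 → run H
t=25: queue=[H,C,E] q_used=1 → run H
t=26: queue=[C,E,H] q_used=0 → run C
t=27: queue=[C,E,H] q_used=1 → run C
t=28: queue=[E,H] q_used=0 → run E
t=29: queue=[E,H] q_used=1 → run E
t=30: queue=[H,E] q_used=0 → run H
t=31: queue=[H,E] q_used=1 → run H
t=32: queue=[E] q_used=0 → run E
t=33: queue=[E] q_used=1 → run E
t=34: (idle)
t=35: (idle)
t=36: (idle)
t=37: (idle)
t=38: (idle)
t=39: (idle)
t=40: (idle)

context switches = 18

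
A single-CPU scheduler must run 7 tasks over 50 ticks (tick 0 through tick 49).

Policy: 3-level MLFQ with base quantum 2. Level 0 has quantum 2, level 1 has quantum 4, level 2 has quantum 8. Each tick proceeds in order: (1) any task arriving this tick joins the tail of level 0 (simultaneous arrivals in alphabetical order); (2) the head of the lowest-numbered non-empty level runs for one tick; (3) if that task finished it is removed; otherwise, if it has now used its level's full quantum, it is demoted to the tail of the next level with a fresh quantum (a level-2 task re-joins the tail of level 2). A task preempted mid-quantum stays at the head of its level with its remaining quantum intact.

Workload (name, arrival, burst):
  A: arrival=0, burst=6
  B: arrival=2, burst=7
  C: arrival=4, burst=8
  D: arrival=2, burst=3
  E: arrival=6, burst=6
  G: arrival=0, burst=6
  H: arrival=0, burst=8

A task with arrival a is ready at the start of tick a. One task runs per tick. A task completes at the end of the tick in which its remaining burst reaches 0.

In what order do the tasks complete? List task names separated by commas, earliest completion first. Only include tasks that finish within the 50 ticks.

t=0: L0/L1/L2 = AGH/-/- → run A
t=1: L0/L1/L2 = AGH/-/- → run A
t=2: L0/L1/L2 = GHBD/A/- → run G
t=3: L0/L1/L2 = GHBD/A/- → run G
t=4: L0/L1/L2 = HBDC/AG/- → run H
t=5: L0/L1/L2 = HBDC/AG/- → run H
t=6: L0/L1/L2 = BDCE/AGH/- → run B
t=7: L0/L1/L2 = BDCE/AGH/- → run B
t=8: L0/L1/L2 = DCE/AGHB/- → run D
t=9: L0/L1/L2 = DCE/AGHB/- → run D
t=10: L0/L1/L2 = CE/AGHBD/- → run C
t=11: L0/L1/L2 = CE/AGHBD/- → run C
t=12: L0/L1/L2 = E/AGHBDC/- → run E
t=13: L0/L1/L2 = E/AGHBDC/- → run E
t=14: L0/L1/L2 = -/AGHBDCE/- → run A
t=15: L0/L1/L2 = -/AGHBDCE/- → run A
t=16: L0/L1/L2 = -/AGHBDCE/- → run A
t=17: L0/L1/L2 = -/AGHBDCE/- → run A
t=18: L0/L1/L2 = -/GHBDCE/- → run G
t=19: L0/L1/L2 = -/GHBDCE/- → run G
t=20: L0/L1/L2 = -/GHBDCE/- → run G
t=21: L0/L1/L2 = -/GHBDCE/- → run G
t=22: L0/L1/L2 = -/HBDCE/- → run H
t=23: L0/L1/L2 = -/HBDCE/- → run H
t=24: L0/L1/L2 = -/HBDCE/- → run H
t=25: L0/L1/L2 = -/HBDCE/- → run H
t=26: L0/L1/L2 = -/BDCE/H → run B
t=27: L0/L1/L2 = -/BDCE/H → run B
t=28: L0/L1/L2 = -/BDCE/H → run B
t=29: L0/L1/L2 = -/BDCE/H → run B
t=30: L0/L1/L2 = -/DCE/HB → run D
t=31: L0/L1/L2 = -/CE/HB → run C
t=32: L0/L1/L2 = -/CE/HB → run C
t=33: L0/L1/L2 = -/CE/HB → run C
t=34: L0/L1/L2 = -/CE/HB → run C
t=35: L0/L1/L2 = -/E/HBC → run E
t=36: L0/L1/L2 = -/E/HBC → run E
t=37: L0/L1/L2 = -/E/HBC → run E
t=38: L0/L1/L2 = -/E/HBC → run E
t=39: L0/L1/L2 = -/-/HBC → run H
t=40: L0/L1/L2 = -/-/HBC → run H
t=41: L0/L1/L2 = -/-/BC → run B
t=42: L0/L1/L2 = -/-/C → run C
t=43: L0/L1/L2 = -/-/C → run C
t=44: (idle)
t=45: (idle)
t=46: (idle)
t=47: (idle)
t=48: (idle)
t=49: (idle)

completion order = A, G, D, E, H, B, C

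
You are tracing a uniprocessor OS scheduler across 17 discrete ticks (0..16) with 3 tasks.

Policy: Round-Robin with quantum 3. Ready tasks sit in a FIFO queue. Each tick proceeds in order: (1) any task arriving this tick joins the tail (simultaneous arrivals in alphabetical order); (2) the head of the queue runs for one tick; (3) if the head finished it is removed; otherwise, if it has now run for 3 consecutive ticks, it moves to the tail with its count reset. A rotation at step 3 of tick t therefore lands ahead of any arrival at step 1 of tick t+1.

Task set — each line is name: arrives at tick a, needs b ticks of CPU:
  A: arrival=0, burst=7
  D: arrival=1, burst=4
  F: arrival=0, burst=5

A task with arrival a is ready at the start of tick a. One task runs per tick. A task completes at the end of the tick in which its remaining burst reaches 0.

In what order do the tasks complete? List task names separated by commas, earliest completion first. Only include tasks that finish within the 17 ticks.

t=0: queue=[A,F] q_used=0 → run A
t=1: queue=[A,F,D] q_used=1 → run A
t=2: queue=[A,F,D] q_used=2 → run A
t=3: queue=[F,D,A] q_used=0 → run F
t=4: queue=[F,D,A] q_used=1 → run F
t=5: queue=[F,D,A] q_used=2 → run F
t=6: queue=[D,A,F] q_used=0 → run D
t=7: queue=[D,A,F] q_used=1 → run D
t=8: queue=[D,A,F] q_used=2 → run D
t=9: queue=[A,F,D] q_used=0 → run A
t=10: queue=[A,F,D] q_used=1 → run A
t=11: queue=[A,F,D] q_used=2 → run A
t=12: queue=[F,D,A] q_used=0 → run F
t=13: queue=[F,D,A] q_used=1 → run F
t=14: queue=[D,A] q_used=0 → run D
t=15: queue=[A] q_used=0 → run A
t=16: (idle)

completion order = F, D, A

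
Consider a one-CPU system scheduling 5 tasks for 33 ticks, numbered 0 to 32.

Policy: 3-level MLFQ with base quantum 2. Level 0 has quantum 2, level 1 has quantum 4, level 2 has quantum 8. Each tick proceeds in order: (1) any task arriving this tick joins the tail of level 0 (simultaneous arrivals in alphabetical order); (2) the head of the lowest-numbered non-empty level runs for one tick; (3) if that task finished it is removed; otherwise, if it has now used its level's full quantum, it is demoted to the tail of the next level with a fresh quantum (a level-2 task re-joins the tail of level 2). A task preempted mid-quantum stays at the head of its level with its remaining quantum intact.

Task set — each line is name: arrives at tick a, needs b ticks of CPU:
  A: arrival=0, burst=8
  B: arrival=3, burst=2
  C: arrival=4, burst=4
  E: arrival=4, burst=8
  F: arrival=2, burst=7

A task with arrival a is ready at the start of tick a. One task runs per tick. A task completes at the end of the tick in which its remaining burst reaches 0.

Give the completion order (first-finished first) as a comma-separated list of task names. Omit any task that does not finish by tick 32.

completion order = B, C, A, F, E

t=0: L0/L1/L2 = A/-/- → run A
t=1: L0/L1/L2 = A/-/- → run A
t=2: L0/L1/L2 = F/A/- → run F
t=3: L0/L1/L2 = FB/A/- → run F
t=4: L0/L1/L2 = BCE/AF/- → run B
t=5: L0/L1/L2 = BCE/AF/- → run B
t=6: L0/L1/L2 = CE/AF/- → run C
t=7: L0/L1/L2 = CE/AF/- → run C
t=8: L0/L1/L2 = E/AFC/- → run E
t=9: L0/L1/L2 = E/AFC/- → run E
t=10: L0/L1/L2 = -/AFCE/- → run A
t=11: L0/L1/L2 = -/AFCE/- → run A
t=12: L0/L1/L2 = -/AFCE/- → run A
t=13: L0/L1/L2 = -/AFCE/- → run A
t=14: L0/L1/L2 = -/FCE/A → run F
t=15: L0/L1/L2 = -/FCE/A → run F
t=16: L0/L1/L2 = -/FCE/A → run F
t=17: L0/L1/L2 = -/FCE/A → run F
t=18: L0/L1/L2 = -/CE/AF → run C
t=19: L0/L1/L2 = -/CE/AF → run C
t=20: L0/L1/L2 = -/E/AF → run E
t=21: L0/L1/L2 = -/E/AF → run E
t=22: L0/L1/L2 = -/E/AF → run E
t=23: L0/L1/L2 = -/E/AF → run E
t=24: L0/L1/L2 = -/-/AFE → run A
t=25: L0/L1/L2 = -/-/AFE → run A
t=26: L0/L1/L2 = -/-/FE → run F
t=27: L0/L1/L2 = -/-/E → run E
t=28: L0/L1/L2 = -/-/E → run E
t=29: (idle)
t=30: (idle)
t=31: (idle)
t=32: (idle)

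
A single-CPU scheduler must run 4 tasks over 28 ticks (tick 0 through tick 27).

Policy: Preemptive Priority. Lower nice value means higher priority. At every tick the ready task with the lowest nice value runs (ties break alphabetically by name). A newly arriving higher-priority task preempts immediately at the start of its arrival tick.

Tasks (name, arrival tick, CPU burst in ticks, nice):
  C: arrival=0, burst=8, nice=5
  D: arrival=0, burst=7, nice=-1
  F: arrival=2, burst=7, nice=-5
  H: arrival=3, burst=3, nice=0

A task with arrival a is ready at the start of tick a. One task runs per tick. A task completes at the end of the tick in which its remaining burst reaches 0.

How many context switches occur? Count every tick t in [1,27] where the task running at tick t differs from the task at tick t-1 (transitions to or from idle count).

t=0: ready={C,D} → run D
t=1: ready={C,D} → run D
t=2: ready={C,D,F} → run F
t=3: ready={C,D,F,H} → run F
t=4: ready={C,D,F,H} → run F
t=5: ready={C,D,F,H} → run F
t=6: ready={C,D,F,H} → run F
t=7: ready={C,D,F,H} → run F
t=8: ready={C,D,F,H} → run F
t=9: ready={C,D,H} → run D
t=10: ready={C,D,H} → run D
t=11: ready={C,D,H} → run D
t=12: ready={C,D,H} → run D
t=13: ready={C,D,H} → run D
t=14: ready={C,H} → run H
t=15: ready={C,H} → run H
t=16: ready={C,H} → run H
t=17: ready={C} → run C
t=18: ready={C} → run C
t=19: ready={C} → run C
t=20: ready={C} → run C
t=21: ready={C} → run C
t=22: ready={C} → run C
t=23: ready={C} → run C
t=24: ready={C} → run C
t=25: (idle)
t=26: (idle)
t=27: (idle)

context switches = 5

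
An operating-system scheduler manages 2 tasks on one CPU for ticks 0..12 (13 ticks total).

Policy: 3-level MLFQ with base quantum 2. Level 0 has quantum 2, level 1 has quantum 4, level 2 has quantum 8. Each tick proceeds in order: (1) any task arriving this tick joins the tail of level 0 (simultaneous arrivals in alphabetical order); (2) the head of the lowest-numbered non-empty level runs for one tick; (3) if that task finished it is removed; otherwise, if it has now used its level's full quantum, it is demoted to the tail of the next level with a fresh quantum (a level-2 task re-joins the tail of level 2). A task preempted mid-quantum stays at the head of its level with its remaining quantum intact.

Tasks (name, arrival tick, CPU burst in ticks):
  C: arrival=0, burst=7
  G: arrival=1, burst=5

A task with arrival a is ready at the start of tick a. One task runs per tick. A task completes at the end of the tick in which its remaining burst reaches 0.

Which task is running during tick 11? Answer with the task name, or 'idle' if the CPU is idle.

running at tick 11 = C

t=0: L0/L1/L2 = C/-/- → run C
t=1: L0/L1/L2 = CG/-/- → run C
t=2: L0/L1/L2 = G/C/- → run G
t=3: L0/L1/L2 = G/C/- → run G
t=4: L0/L1/L2 = -/CG/- → run C
t=5: L0/L1/L2 = -/CG/- → run C
t=6: L0/L1/L2 = -/CG/- → run C
t=7: L0/L1/L2 = -/CG/- → run C
t=8: L0/L1/L2 = -/G/C → run G
t=9: L0/L1/L2 = -/G/C → run G
t=10: L0/L1/L2 = -/G/C → run G
t=11: L0/L1/L2 = -/-/C → run C
t=12: (idle)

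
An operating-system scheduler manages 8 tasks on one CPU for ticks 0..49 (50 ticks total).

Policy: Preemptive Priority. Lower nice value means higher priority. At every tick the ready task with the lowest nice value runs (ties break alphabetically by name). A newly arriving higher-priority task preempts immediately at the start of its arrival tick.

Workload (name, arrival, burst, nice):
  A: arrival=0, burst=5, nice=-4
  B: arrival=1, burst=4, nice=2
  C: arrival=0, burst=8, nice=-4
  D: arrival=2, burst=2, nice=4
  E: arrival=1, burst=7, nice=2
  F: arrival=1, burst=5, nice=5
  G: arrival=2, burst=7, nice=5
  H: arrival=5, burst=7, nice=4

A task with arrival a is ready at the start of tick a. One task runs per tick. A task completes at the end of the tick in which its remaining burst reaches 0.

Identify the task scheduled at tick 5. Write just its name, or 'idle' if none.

running at tick 5 = C

t=0: ready={A,C} → run A
t=1: ready={A,B,C,E,F} → run A
t=2: ready={A,B,C,D,E,F,G} → run A
t=3: ready={A,B,C,D,E,F,G} → run A
t=4: ready={A,B,C,D,E,F,G} → run A
t=5: ready={B,C,D,E,F,G,H} → run C
t=6: ready={B,C,D,E,F,G,H} → run C
t=7: ready={B,C,D,E,F,G,H} → run C
t=8: ready={B,C,D,E,F,G,H} → run C
t=9: ready={B,C,D,E,F,G,H} → run C
t=10: ready={B,C,D,E,F,G,H} → run C
t=11: ready={B,C,D,E,F,G,H} → run C
t=12: ready={B,C,D,E,F,G,H} → run C
t=13: ready={B,D,E,F,G,H} → run B
t=14: ready={B,D,E,F,G,H} → run B
t=15: ready={B,D,E,F,G,H} → run B
t=16: ready={B,D,E,F,G,H} → run B
t=17: ready={D,E,F,G,H} → run E
t=18: ready={D,E,F,G,H} → run E
t=19: ready={D,E,F,G,H} → run E
t=20: ready={D,E,F,G,H} → run E
t=21: ready={D,E,F,G,H} → run E
t=22: ready={D,E,F,G,H} → run E
t=23: ready={D,E,F,G,H} → run E
t=24: ready={D,F,G,H} → run D
t=25: ready={D,F,G,H} → run D
t=26: ready={F,G,H} → run H
t=27: ready={F,G,H} → run H
t=28: ready={F,G,H} → run H
t=29: ready={F,G,H} → run H
t=30: ready={F,G,H} → run H
t=31: ready={F,G,H} → run H
t=32: ready={F,G,H} → run H
t=33: ready={F,G} → run F
t=34: ready={F,G} → run F
t=35: ready={F,G} → run F
t=36: ready={F,G} → run F
t=37: ready={F,G} → run F
t=38: ready={G} → run G
t=39: ready={G} → run G
t=40: ready={G} → run G
t=41: ready={G} → run G
t=42: ready={G} → run G
t=43: ready={G} → run G
t=44: ready={G} → run G
t=45: (idle)
t=46: (idle)
t=47: (idle)
t=48: (idle)
t=49: (idle)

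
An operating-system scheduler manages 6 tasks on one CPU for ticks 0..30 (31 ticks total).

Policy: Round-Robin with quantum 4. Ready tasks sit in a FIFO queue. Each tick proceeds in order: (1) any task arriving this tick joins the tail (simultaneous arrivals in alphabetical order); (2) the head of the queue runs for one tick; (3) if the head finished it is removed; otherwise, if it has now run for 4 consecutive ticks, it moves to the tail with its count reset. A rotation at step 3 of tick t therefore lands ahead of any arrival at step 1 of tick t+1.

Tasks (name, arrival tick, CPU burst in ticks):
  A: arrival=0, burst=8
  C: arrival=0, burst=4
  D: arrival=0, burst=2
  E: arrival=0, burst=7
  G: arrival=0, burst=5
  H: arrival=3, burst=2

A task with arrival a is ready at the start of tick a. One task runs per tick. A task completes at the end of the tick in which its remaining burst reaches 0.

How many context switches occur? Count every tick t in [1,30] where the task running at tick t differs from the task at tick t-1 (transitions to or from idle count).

t=0: queue=[A,C,D,E,G] q_used=0 → run A
t=1: queue=[A,C,D,E,G] q_used=1 → run A
t=2: queue=[A,C,D,E,G] q_used=2 → run A
t=3: queue=[A,C,D,E,G,H] q_used=3 → run A
t=4: queue=[C,D,E,G,H,A] q_used=0 → run C
t=5: queue=[C,D,E,G,H,A] q_used=1 → run C
t=6: queue=[C,D,E,G,H,A] q_used=2 → run C
t=7: queue=[C,D,E,G,H,A] q_used=3 → run C
t=8: queue=[D,E,G,H,A] q_used=0 → run D
t=9: queue=[D,E,G,H,A] q_used=1 → run D
t=10: queue=[E,G,H,A] q_used=0 → run E
t=11: queue=[E,G,H,A] q_used=1 → run E
t=12: queue=[E,G,H,A] q_used=2 → run E
t=13: queue=[E,G,H,A] q_used=3 → run E
t=14: queue=[G,H,A,E] q_used=0 → run G
t=15: queue=[G,H,A,E] q_used=1 → run G
t=16: queue=[G,H,A,E] q_used=2 → run G
t=17: queue=[G,H,A,E] q_used=3 → run G
t=18: queue=[H,A,E,G] q_used=0 → run H
t=19: queue=[H,A,E,G] q_used=1 → run H
t=20: queue=[A,E,G] q_used=0 → run A
t=21: queue=[A,E,G] q_used=1 → run A
t=22: queue=[A,E,G] q_used=2 → run A
t=23: queue=[A,E,G] q_used=3 → run A
t=24: queue=[E,G] q_used=0 → run E
t=25: queue=[E,G] q_used=1 → run E
t=26: queue=[E,G] q_used=2 → run E
t=27: queue=[G] q_used=0 → run G
t=28: (idle)
t=29: (idle)
t=30: (idle)

context switches = 9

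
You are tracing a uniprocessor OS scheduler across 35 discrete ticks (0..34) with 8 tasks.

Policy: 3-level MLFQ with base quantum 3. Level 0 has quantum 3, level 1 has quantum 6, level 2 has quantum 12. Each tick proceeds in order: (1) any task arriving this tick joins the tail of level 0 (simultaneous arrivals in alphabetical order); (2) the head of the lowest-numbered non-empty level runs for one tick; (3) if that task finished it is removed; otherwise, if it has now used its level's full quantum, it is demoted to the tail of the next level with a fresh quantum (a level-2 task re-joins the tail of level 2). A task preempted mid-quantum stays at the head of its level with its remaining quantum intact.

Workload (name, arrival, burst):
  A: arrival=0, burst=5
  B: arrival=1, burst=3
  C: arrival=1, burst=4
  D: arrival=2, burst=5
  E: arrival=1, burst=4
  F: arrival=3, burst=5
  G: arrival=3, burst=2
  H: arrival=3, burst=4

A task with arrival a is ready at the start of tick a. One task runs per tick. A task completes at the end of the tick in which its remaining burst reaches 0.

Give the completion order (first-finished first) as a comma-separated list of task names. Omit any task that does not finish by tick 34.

t=0: L0/L1/L2 = A/-/- → run A
t=1: L0/L1/L2 = ABCE/-/- → run A
t=2: L0/L1/L2 = ABCED/-/- → run A
t=3: L0/L1/L2 = BCEDFGH/A/- → run B
t=4: L0/L1/L2 = BCEDFGH/A/- → run B
t=5: L0/L1/L2 = BCEDFGH/A/- → run B
t=6: L0/L1/L2 = CEDFGH/A/- → run C
t=7: L0/L1/L2 = CEDFGH/A/- → run C
t=8: L0/L1/L2 = CEDFGH/A/- → run C
t=9: L0/L1/L2 = EDFGH/AC/- → run E
t=10: L0/L1/L2 = EDFGH/AC/- → run E
t=11: L0/L1/L2 = EDFGH/AC/- → run E
t=12: L0/L1/L2 = DFGH/ACE/- → run D
t=13: L0/L1/L2 = DFGH/ACE/- → run D
t=14: L0/L1/L2 = DFGH/ACE/- → run D
t=15: L0/L1/L2 = FGH/ACED/- → run F
t=16: L0/L1/L2 = FGH/ACED/- → run F
t=17: L0/L1/L2 = FGH/ACED/- → run F
t=18: L0/L1/L2 = GH/ACEDF/- → run G
t=19: L0/L1/L2 = GH/ACEDF/- → run G
t=20: L0/L1/L2 = H/ACEDF/- → run H
t=21: L0/L1/L2 = H/ACEDF/- → run H
t=22: L0/L1/L2 = H/ACEDF/- → run H
t=23: L0/L1/L2 = -/ACEDFH/- → run A
t=24: L0/L1/L2 = -/ACEDFH/- → run A
t=25: L0/L1/L2 = -/CEDFH/- → run C
t=26: L0/L1/L2 = -/EDFH/- → run E
t=27: L0/L1/L2 = -/DFH/- → run D
t=28: L0/L1/L2 = -/DFH/- → run D
t=29: L0/L1/L2 = -/FH/- → run F
t=30: L0/L1/L2 = -/FH/- → run F
t=31: L0/L1/L2 = -/H/- → run H
t=32: (idle)
t=33: (idle)
t=34: (idle)

completion order = B, G, A, C, E, D, F, H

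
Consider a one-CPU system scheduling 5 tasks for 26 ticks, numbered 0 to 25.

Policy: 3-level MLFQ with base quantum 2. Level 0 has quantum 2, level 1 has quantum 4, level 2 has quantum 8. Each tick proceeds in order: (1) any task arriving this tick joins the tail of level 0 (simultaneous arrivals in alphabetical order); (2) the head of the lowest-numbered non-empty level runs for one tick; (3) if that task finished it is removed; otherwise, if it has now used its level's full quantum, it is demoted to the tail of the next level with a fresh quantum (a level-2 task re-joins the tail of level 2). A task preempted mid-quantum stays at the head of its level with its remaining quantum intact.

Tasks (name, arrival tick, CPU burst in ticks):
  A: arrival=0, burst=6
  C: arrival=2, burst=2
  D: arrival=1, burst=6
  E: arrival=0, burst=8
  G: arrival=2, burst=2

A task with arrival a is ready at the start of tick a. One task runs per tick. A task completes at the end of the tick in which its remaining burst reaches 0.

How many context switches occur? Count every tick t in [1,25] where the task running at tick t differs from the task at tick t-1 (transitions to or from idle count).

context switches = 9

t=0: L0/L1/L2 = AE/-/- → run A
t=1: L0/L1/L2 = AED/-/- → run A
t=2: L0/L1/L2 = EDCG/A/- → run E
t=3: L0/L1/L2 = EDCG/A/- → run E
t=4: L0/L1/L2 = DCG/AE/- → run D
t=5: L0/L1/L2 = DCG/AE/- → run D
t=6: L0/L1/L2 = CG/AED/- → run C
t=7: L0/L1/L2 = CG/AED/- → run C
t=8: L0/L1/L2 = G/AED/- → run G
t=9: L0/L1/L2 = G/AED/- → run G
t=10: L0/L1/L2 = -/AED/- → run A
t=11: L0/L1/L2 = -/AED/- → run A
t=12: L0/L1/L2 = -/AED/- → run A
t=13: L0/L1/L2 = -/AED/- → run A
t=14: L0/L1/L2 = -/ED/- → run E
t=15: L0/L1/L2 = -/ED/- → run E
t=16: L0/L1/L2 = -/ED/- → run E
t=17: L0/L1/L2 = -/ED/- → run E
t=18: L0/L1/L2 = -/D/E → run D
t=19: L0/L1/L2 = -/D/E → run D
t=20: L0/L1/L2 = -/D/E → run D
t=21: L0/L1/L2 = -/D/E → run D
t=22: L0/L1/L2 = -/-/E → run E
t=23: L0/L1/L2 = -/-/E → run E
t=24: (idle)
t=25: (idle)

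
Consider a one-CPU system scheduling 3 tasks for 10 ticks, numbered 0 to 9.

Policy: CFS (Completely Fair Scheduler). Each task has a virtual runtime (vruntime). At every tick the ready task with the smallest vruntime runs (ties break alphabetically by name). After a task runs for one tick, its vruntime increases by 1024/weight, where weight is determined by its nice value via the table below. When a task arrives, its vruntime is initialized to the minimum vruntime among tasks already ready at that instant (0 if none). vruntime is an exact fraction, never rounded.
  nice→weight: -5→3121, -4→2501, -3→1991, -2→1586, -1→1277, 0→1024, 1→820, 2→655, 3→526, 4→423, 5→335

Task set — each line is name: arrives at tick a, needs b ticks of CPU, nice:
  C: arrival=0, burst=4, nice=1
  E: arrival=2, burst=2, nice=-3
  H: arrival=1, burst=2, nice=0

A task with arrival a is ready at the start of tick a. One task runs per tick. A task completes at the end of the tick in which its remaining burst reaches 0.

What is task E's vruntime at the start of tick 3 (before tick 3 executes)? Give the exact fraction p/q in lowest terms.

vruntime(E, start of tick 3) = 719616/408155

t=0: vr[C=0] → run C
t=1: vr[C=256/205 H=256/205] → run C
t=2: vr[C=512/205 E=256/205 H=256/205] → run E
t=3: vr[C=512/205 E=719616/408155 H=256/205] → run H
t=4: vr[C=512/205 E=719616/408155 H=461/205] → run E
t=5: vr[C=512/205 H=461/205] → run H
t=6: vr[C=512/205] → run C
t=7: vr[C=768/205] → run C
t=8: (idle)
t=9: (idle)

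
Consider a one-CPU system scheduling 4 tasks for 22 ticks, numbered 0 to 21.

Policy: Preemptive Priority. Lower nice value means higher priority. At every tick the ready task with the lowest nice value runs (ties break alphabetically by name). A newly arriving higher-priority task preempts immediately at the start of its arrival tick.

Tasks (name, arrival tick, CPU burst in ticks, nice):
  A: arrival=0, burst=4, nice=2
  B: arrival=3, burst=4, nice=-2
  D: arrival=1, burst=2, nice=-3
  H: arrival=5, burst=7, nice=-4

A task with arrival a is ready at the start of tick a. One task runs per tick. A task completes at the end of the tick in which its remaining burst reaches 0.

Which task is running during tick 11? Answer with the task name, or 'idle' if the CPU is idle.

t=0: ready={A} → run A
t=1: ready={A,D} → run D
t=2: ready={A,D} → run D
t=3: ready={A,B} → run B
t=4: ready={A,B} → run B
t=5: ready={A,B,H} → run H
t=6: ready={A,B,H} → run H
t=7: ready={A,B,H} → run H
t=8: ready={A,B,H} → run H
t=9: ready={A,B,H} → run H
t=10: ready={A,B,H} → run H
t=11: ready={A,B,H} → run H
t=12: ready={A,B} → run B
t=13: ready={A,B} → run B
t=14: ready={A} → run A
t=15: ready={A} → run A
t=16: ready={A} → run A
t=17: (idle)
t=18: (idle)
t=19: (idle)
t=20: (idle)
t=21: (idle)

running at tick 11 = H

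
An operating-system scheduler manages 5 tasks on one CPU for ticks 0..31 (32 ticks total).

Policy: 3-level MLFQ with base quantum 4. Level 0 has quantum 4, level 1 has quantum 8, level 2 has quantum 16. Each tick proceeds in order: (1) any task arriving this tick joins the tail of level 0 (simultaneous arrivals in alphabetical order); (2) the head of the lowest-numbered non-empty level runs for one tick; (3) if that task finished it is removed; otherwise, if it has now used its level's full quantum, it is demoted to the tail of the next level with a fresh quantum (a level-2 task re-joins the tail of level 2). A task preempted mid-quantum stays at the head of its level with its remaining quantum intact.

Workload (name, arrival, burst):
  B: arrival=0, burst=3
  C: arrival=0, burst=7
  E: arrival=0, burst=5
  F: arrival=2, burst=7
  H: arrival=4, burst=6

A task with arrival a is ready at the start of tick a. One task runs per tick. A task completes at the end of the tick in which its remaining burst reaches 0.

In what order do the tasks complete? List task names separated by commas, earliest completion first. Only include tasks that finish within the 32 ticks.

completion order = B, C, E, F, H

t=0: L0/L1/L2 = BCE/-/- → run B
t=1: L0/L1/L2 = BCE/-/- → run B
t=2: L0/L1/L2 = BCEF/-/- → run B
t=3: L0/L1/L2 = CEF/-/- → run C
t=4: L0/L1/L2 = CEFH/-/- → run C
t=5: L0/L1/L2 = CEFH/-/- → run C
t=6: L0/L1/L2 = CEFH/-/- → run C
t=7: L0/L1/L2 = EFH/C/- → run E
t=8: L0/L1/L2 = EFH/C/- → run E
t=9: L0/L1/L2 = EFH/C/- → run E
t=10: L0/L1/L2 = EFH/C/- → run E
t=11: L0/L1/L2 = FH/CE/- → run F
t=12: L0/L1/L2 = FH/CE/- → run F
t=13: L0/L1/L2 = FH/CE/- → run F
t=14: L0/L1/L2 = FH/CE/- → run F
t=15: L0/L1/L2 = H/CEF/- → run H
t=16: L0/L1/L2 = H/CEF/- → run H
t=17: L0/L1/L2 = H/CEF/- → run H
t=18: L0/L1/L2 = H/CEF/- → run H
t=19: L0/L1/L2 = -/CEFH/- → run C
t=20: L0/L1/L2 = -/CEFH/- → run C
t=21: L0/L1/L2 = -/CEFH/- → run C
t=22: L0/L1/L2 = -/EFH/- → run E
t=23: L0/L1/L2 = -/FH/- → run F
t=24: L0/L1/L2 = -/FH/- → run F
t=25: L0/L1/L2 = -/FH/- → run F
t=26: L0/L1/L2 = -/H/- → run H
t=27: L0/L1/L2 = -/H/- → run H
t=28: (idle)
t=29: (idle)
t=30: (idle)
t=31: (idle)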